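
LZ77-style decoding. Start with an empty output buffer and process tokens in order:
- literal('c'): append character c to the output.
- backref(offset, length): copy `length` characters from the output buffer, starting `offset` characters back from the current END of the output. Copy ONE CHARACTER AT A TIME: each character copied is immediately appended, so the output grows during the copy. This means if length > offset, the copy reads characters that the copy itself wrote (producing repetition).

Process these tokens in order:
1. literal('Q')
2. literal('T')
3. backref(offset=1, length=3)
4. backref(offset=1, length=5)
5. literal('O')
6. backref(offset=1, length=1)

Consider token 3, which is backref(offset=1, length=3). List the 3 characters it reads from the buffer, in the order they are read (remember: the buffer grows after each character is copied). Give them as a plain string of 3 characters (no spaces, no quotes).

Answer: TTT

Derivation:
Token 1: literal('Q'). Output: "Q"
Token 2: literal('T'). Output: "QT"
Token 3: backref(off=1, len=3). Buffer before: "QT" (len 2)
  byte 1: read out[1]='T', append. Buffer now: "QTT"
  byte 2: read out[2]='T', append. Buffer now: "QTTT"
  byte 3: read out[3]='T', append. Buffer now: "QTTTT"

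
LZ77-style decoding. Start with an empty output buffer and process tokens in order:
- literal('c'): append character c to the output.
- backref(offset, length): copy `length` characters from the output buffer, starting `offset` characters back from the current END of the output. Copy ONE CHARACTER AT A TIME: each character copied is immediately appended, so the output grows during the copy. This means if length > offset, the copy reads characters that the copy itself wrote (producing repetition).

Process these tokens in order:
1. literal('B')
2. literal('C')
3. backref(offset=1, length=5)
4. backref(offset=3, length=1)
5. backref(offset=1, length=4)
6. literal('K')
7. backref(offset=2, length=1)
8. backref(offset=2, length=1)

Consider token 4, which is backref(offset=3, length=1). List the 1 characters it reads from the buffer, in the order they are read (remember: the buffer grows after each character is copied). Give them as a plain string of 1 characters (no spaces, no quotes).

Answer: C

Derivation:
Token 1: literal('B'). Output: "B"
Token 2: literal('C'). Output: "BC"
Token 3: backref(off=1, len=5) (overlapping!). Copied 'CCCCC' from pos 1. Output: "BCCCCCC"
Token 4: backref(off=3, len=1). Buffer before: "BCCCCCC" (len 7)
  byte 1: read out[4]='C', append. Buffer now: "BCCCCCCC"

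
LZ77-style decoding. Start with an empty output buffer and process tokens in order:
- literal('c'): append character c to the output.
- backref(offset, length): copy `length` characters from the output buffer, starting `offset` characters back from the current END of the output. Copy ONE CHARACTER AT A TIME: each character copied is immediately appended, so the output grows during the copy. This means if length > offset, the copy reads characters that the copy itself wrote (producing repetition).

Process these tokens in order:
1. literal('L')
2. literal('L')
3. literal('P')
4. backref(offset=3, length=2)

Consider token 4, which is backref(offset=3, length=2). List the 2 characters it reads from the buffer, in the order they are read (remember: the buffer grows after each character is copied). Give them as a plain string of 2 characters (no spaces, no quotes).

Token 1: literal('L'). Output: "L"
Token 2: literal('L'). Output: "LL"
Token 3: literal('P'). Output: "LLP"
Token 4: backref(off=3, len=2). Buffer before: "LLP" (len 3)
  byte 1: read out[0]='L', append. Buffer now: "LLPL"
  byte 2: read out[1]='L', append. Buffer now: "LLPLL"

Answer: LL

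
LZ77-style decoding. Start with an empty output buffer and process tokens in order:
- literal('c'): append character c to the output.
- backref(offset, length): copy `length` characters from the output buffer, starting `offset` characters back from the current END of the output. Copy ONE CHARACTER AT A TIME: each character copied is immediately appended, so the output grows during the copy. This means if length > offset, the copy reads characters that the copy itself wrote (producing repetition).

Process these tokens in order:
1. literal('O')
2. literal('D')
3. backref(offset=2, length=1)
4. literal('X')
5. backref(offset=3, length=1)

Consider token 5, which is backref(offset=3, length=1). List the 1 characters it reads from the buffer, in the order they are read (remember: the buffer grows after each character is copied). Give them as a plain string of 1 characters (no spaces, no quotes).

Answer: D

Derivation:
Token 1: literal('O'). Output: "O"
Token 2: literal('D'). Output: "OD"
Token 3: backref(off=2, len=1). Copied 'O' from pos 0. Output: "ODO"
Token 4: literal('X'). Output: "ODOX"
Token 5: backref(off=3, len=1). Buffer before: "ODOX" (len 4)
  byte 1: read out[1]='D', append. Buffer now: "ODOXD"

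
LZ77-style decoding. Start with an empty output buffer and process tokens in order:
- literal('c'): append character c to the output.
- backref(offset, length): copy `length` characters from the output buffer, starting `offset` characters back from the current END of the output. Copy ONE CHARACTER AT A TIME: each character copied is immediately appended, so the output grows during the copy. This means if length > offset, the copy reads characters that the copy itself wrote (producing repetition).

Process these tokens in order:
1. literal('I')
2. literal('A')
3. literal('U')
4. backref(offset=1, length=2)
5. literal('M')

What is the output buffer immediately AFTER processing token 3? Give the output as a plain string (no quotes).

Token 1: literal('I'). Output: "I"
Token 2: literal('A'). Output: "IA"
Token 3: literal('U'). Output: "IAU"

Answer: IAU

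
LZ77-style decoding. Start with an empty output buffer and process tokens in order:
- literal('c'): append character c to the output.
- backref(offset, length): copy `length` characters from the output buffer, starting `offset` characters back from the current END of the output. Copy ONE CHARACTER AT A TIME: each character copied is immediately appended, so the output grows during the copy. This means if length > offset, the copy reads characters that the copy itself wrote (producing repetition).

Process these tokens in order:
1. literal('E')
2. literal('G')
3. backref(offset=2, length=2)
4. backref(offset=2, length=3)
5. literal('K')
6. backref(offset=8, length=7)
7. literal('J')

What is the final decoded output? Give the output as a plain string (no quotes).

Answer: EGEGEGEKEGEGEGEJ

Derivation:
Token 1: literal('E'). Output: "E"
Token 2: literal('G'). Output: "EG"
Token 3: backref(off=2, len=2). Copied 'EG' from pos 0. Output: "EGEG"
Token 4: backref(off=2, len=3) (overlapping!). Copied 'EGE' from pos 2. Output: "EGEGEGE"
Token 5: literal('K'). Output: "EGEGEGEK"
Token 6: backref(off=8, len=7). Copied 'EGEGEGE' from pos 0. Output: "EGEGEGEKEGEGEGE"
Token 7: literal('J'). Output: "EGEGEGEKEGEGEGEJ"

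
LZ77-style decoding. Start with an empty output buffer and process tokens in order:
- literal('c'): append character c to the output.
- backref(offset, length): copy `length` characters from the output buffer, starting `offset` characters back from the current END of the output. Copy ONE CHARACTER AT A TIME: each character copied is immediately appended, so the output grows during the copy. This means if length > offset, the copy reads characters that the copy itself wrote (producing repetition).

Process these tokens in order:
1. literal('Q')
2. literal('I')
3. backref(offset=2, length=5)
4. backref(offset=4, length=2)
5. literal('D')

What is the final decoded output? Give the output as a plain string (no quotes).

Token 1: literal('Q'). Output: "Q"
Token 2: literal('I'). Output: "QI"
Token 3: backref(off=2, len=5) (overlapping!). Copied 'QIQIQ' from pos 0. Output: "QIQIQIQ"
Token 4: backref(off=4, len=2). Copied 'IQ' from pos 3. Output: "QIQIQIQIQ"
Token 5: literal('D'). Output: "QIQIQIQIQD"

Answer: QIQIQIQIQD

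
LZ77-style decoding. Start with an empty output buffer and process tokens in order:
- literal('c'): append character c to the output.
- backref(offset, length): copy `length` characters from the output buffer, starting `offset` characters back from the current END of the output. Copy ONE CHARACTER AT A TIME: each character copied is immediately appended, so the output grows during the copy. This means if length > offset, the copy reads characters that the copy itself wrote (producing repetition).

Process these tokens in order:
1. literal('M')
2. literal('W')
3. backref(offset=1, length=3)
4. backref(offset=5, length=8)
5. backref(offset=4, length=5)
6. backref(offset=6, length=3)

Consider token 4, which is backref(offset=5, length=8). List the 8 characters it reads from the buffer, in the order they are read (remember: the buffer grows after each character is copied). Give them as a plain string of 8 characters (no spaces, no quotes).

Answer: MWWWWMWW

Derivation:
Token 1: literal('M'). Output: "M"
Token 2: literal('W'). Output: "MW"
Token 3: backref(off=1, len=3) (overlapping!). Copied 'WWW' from pos 1. Output: "MWWWW"
Token 4: backref(off=5, len=8). Buffer before: "MWWWW" (len 5)
  byte 1: read out[0]='M', append. Buffer now: "MWWWWM"
  byte 2: read out[1]='W', append. Buffer now: "MWWWWMW"
  byte 3: read out[2]='W', append. Buffer now: "MWWWWMWW"
  byte 4: read out[3]='W', append. Buffer now: "MWWWWMWWW"
  byte 5: read out[4]='W', append. Buffer now: "MWWWWMWWWW"
  byte 6: read out[5]='M', append. Buffer now: "MWWWWMWWWWM"
  byte 7: read out[6]='W', append. Buffer now: "MWWWWMWWWWMW"
  byte 8: read out[7]='W', append. Buffer now: "MWWWWMWWWWMWW"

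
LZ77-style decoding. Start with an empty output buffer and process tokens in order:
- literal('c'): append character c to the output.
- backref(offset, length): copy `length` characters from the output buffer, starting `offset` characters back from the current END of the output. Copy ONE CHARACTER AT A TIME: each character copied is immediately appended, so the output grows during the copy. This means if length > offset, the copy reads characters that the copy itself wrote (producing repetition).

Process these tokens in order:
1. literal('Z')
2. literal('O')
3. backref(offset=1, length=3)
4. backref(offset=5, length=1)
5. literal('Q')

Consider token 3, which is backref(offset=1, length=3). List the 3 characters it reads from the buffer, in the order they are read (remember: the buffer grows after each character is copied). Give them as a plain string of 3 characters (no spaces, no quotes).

Answer: OOO

Derivation:
Token 1: literal('Z'). Output: "Z"
Token 2: literal('O'). Output: "ZO"
Token 3: backref(off=1, len=3). Buffer before: "ZO" (len 2)
  byte 1: read out[1]='O', append. Buffer now: "ZOO"
  byte 2: read out[2]='O', append. Buffer now: "ZOOO"
  byte 3: read out[3]='O', append. Buffer now: "ZOOOO"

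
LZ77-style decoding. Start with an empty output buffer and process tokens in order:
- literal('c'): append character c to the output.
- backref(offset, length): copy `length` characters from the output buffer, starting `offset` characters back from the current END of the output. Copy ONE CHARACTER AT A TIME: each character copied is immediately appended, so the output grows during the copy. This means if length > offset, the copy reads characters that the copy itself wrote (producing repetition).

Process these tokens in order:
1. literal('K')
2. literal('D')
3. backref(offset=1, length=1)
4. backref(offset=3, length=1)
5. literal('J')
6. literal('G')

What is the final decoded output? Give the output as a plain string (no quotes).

Token 1: literal('K'). Output: "K"
Token 2: literal('D'). Output: "KD"
Token 3: backref(off=1, len=1). Copied 'D' from pos 1. Output: "KDD"
Token 4: backref(off=3, len=1). Copied 'K' from pos 0. Output: "KDDK"
Token 5: literal('J'). Output: "KDDKJ"
Token 6: literal('G'). Output: "KDDKJG"

Answer: KDDKJG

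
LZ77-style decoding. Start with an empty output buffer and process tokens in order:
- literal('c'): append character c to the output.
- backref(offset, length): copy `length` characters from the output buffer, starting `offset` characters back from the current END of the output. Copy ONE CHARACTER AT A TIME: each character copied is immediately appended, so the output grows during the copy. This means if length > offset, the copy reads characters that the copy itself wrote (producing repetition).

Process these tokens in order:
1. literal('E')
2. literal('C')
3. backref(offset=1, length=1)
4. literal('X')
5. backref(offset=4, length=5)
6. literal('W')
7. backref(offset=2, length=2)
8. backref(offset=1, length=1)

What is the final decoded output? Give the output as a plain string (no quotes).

Answer: ECCXECCXEWEWW

Derivation:
Token 1: literal('E'). Output: "E"
Token 2: literal('C'). Output: "EC"
Token 3: backref(off=1, len=1). Copied 'C' from pos 1. Output: "ECC"
Token 4: literal('X'). Output: "ECCX"
Token 5: backref(off=4, len=5) (overlapping!). Copied 'ECCXE' from pos 0. Output: "ECCXECCXE"
Token 6: literal('W'). Output: "ECCXECCXEW"
Token 7: backref(off=2, len=2). Copied 'EW' from pos 8. Output: "ECCXECCXEWEW"
Token 8: backref(off=1, len=1). Copied 'W' from pos 11. Output: "ECCXECCXEWEWW"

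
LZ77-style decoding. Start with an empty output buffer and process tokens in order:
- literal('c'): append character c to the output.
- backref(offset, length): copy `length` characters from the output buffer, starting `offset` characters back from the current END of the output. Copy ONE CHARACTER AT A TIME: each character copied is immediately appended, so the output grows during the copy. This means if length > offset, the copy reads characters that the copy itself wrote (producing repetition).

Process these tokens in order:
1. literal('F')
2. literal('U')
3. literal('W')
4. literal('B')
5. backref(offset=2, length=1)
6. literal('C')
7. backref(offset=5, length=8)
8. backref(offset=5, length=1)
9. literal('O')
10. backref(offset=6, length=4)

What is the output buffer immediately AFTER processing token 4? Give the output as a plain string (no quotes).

Answer: FUWB

Derivation:
Token 1: literal('F'). Output: "F"
Token 2: literal('U'). Output: "FU"
Token 3: literal('W'). Output: "FUW"
Token 4: literal('B'). Output: "FUWB"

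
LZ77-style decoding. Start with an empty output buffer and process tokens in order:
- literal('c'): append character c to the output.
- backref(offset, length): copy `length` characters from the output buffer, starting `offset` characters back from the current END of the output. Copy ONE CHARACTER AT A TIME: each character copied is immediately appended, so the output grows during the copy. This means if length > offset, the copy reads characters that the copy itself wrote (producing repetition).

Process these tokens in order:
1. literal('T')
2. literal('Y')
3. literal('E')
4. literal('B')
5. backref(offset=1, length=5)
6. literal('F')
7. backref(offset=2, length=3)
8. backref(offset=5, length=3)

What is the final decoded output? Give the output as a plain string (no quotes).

Token 1: literal('T'). Output: "T"
Token 2: literal('Y'). Output: "TY"
Token 3: literal('E'). Output: "TYE"
Token 4: literal('B'). Output: "TYEB"
Token 5: backref(off=1, len=5) (overlapping!). Copied 'BBBBB' from pos 3. Output: "TYEBBBBBB"
Token 6: literal('F'). Output: "TYEBBBBBBF"
Token 7: backref(off=2, len=3) (overlapping!). Copied 'BFB' from pos 8. Output: "TYEBBBBBBFBFB"
Token 8: backref(off=5, len=3). Copied 'BFB' from pos 8. Output: "TYEBBBBBBFBFBBFB"

Answer: TYEBBBBBBFBFBBFB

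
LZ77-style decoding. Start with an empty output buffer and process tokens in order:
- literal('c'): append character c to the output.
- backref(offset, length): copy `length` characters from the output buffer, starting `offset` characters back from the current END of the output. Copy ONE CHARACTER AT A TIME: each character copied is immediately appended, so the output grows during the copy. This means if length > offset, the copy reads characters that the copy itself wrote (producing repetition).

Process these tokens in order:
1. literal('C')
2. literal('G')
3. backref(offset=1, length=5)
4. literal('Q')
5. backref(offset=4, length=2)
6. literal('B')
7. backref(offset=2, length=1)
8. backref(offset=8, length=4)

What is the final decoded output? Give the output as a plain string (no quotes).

Answer: CGGGGGGQGGBGGGGQ

Derivation:
Token 1: literal('C'). Output: "C"
Token 2: literal('G'). Output: "CG"
Token 3: backref(off=1, len=5) (overlapping!). Copied 'GGGGG' from pos 1. Output: "CGGGGGG"
Token 4: literal('Q'). Output: "CGGGGGGQ"
Token 5: backref(off=4, len=2). Copied 'GG' from pos 4. Output: "CGGGGGGQGG"
Token 6: literal('B'). Output: "CGGGGGGQGGB"
Token 7: backref(off=2, len=1). Copied 'G' from pos 9. Output: "CGGGGGGQGGBG"
Token 8: backref(off=8, len=4). Copied 'GGGQ' from pos 4. Output: "CGGGGGGQGGBGGGGQ"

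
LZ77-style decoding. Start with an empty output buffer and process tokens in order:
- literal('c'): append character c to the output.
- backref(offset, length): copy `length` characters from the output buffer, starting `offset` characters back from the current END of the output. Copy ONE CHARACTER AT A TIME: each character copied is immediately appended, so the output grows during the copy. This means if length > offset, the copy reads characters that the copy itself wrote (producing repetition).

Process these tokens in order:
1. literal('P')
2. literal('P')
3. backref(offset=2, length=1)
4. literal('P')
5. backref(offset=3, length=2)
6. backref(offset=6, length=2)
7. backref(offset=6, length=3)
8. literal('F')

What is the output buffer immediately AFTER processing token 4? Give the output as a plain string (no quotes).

Answer: PPPP

Derivation:
Token 1: literal('P'). Output: "P"
Token 2: literal('P'). Output: "PP"
Token 3: backref(off=2, len=1). Copied 'P' from pos 0. Output: "PPP"
Token 4: literal('P'). Output: "PPPP"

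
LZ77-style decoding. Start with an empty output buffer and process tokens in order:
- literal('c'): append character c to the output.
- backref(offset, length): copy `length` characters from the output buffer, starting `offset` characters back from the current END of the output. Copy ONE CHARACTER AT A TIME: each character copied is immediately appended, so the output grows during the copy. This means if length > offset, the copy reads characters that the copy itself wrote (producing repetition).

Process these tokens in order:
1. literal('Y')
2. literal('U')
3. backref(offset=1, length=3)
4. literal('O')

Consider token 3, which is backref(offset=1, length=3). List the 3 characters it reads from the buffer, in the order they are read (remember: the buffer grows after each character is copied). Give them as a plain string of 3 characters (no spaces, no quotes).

Answer: UUU

Derivation:
Token 1: literal('Y'). Output: "Y"
Token 2: literal('U'). Output: "YU"
Token 3: backref(off=1, len=3). Buffer before: "YU" (len 2)
  byte 1: read out[1]='U', append. Buffer now: "YUU"
  byte 2: read out[2]='U', append. Buffer now: "YUUU"
  byte 3: read out[3]='U', append. Buffer now: "YUUUU"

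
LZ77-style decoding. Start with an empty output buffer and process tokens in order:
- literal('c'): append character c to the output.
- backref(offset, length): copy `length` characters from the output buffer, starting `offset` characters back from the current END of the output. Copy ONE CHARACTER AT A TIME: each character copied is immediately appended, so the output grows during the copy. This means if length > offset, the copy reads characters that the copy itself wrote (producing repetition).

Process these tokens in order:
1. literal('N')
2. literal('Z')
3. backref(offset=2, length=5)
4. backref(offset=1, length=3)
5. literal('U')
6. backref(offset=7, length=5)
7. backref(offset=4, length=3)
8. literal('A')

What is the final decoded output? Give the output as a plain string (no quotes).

Answer: NZNZNZNNNNUNZNNNZNNA

Derivation:
Token 1: literal('N'). Output: "N"
Token 2: literal('Z'). Output: "NZ"
Token 3: backref(off=2, len=5) (overlapping!). Copied 'NZNZN' from pos 0. Output: "NZNZNZN"
Token 4: backref(off=1, len=3) (overlapping!). Copied 'NNN' from pos 6. Output: "NZNZNZNNNN"
Token 5: literal('U'). Output: "NZNZNZNNNNU"
Token 6: backref(off=7, len=5). Copied 'NZNNN' from pos 4. Output: "NZNZNZNNNNUNZNNN"
Token 7: backref(off=4, len=3). Copied 'ZNN' from pos 12. Output: "NZNZNZNNNNUNZNNNZNN"
Token 8: literal('A'). Output: "NZNZNZNNNNUNZNNNZNNA"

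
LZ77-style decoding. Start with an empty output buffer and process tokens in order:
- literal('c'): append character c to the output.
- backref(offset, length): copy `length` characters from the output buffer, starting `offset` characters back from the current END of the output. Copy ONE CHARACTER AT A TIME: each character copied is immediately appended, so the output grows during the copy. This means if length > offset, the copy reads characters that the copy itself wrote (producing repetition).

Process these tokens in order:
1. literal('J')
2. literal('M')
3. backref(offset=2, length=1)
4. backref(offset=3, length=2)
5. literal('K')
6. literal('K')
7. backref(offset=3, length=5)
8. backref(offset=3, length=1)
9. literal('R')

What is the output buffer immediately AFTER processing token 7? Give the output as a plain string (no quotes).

Token 1: literal('J'). Output: "J"
Token 2: literal('M'). Output: "JM"
Token 3: backref(off=2, len=1). Copied 'J' from pos 0. Output: "JMJ"
Token 4: backref(off=3, len=2). Copied 'JM' from pos 0. Output: "JMJJM"
Token 5: literal('K'). Output: "JMJJMK"
Token 6: literal('K'). Output: "JMJJMKK"
Token 7: backref(off=3, len=5) (overlapping!). Copied 'MKKMK' from pos 4. Output: "JMJJMKKMKKMK"

Answer: JMJJMKKMKKMK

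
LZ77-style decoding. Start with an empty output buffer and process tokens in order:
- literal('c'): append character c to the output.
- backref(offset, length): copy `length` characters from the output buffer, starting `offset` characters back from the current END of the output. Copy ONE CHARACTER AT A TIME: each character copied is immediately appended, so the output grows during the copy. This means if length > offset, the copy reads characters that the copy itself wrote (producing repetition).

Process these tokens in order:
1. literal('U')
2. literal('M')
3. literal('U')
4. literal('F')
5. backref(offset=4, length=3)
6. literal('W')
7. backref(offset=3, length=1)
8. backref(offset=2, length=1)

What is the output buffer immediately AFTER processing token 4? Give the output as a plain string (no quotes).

Token 1: literal('U'). Output: "U"
Token 2: literal('M'). Output: "UM"
Token 3: literal('U'). Output: "UMU"
Token 4: literal('F'). Output: "UMUF"

Answer: UMUF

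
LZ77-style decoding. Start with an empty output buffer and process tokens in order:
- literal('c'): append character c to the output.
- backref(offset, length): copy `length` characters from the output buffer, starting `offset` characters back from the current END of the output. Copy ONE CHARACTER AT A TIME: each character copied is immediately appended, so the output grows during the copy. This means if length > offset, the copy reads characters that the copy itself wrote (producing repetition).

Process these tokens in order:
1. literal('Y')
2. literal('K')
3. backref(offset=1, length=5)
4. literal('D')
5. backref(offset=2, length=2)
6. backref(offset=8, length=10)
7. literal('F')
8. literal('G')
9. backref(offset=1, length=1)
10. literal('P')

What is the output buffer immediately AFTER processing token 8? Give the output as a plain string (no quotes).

Answer: YKKKKKKDKDKKKKKDKDKKFG

Derivation:
Token 1: literal('Y'). Output: "Y"
Token 2: literal('K'). Output: "YK"
Token 3: backref(off=1, len=5) (overlapping!). Copied 'KKKKK' from pos 1. Output: "YKKKKKK"
Token 4: literal('D'). Output: "YKKKKKKD"
Token 5: backref(off=2, len=2). Copied 'KD' from pos 6. Output: "YKKKKKKDKD"
Token 6: backref(off=8, len=10) (overlapping!). Copied 'KKKKKDKDKK' from pos 2. Output: "YKKKKKKDKDKKKKKDKDKK"
Token 7: literal('F'). Output: "YKKKKKKDKDKKKKKDKDKKF"
Token 8: literal('G'). Output: "YKKKKKKDKDKKKKKDKDKKFG"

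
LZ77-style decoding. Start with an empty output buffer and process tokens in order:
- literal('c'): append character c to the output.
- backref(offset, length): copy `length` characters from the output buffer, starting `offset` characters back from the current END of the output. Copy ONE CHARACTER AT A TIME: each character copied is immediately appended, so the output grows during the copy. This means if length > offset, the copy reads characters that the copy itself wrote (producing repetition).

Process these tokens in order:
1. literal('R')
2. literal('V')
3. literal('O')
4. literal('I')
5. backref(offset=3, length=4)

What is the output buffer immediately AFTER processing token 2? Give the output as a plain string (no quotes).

Token 1: literal('R'). Output: "R"
Token 2: literal('V'). Output: "RV"

Answer: RV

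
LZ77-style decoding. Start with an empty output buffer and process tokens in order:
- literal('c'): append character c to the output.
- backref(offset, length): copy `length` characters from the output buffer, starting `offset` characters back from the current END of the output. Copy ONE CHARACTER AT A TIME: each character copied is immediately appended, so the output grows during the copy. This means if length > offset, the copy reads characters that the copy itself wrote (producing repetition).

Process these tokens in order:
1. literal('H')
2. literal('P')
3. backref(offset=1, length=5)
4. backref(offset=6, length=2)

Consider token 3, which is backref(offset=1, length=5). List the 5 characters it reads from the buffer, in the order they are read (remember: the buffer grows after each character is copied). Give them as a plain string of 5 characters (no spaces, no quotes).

Token 1: literal('H'). Output: "H"
Token 2: literal('P'). Output: "HP"
Token 3: backref(off=1, len=5). Buffer before: "HP" (len 2)
  byte 1: read out[1]='P', append. Buffer now: "HPP"
  byte 2: read out[2]='P', append. Buffer now: "HPPP"
  byte 3: read out[3]='P', append. Buffer now: "HPPPP"
  byte 4: read out[4]='P', append. Buffer now: "HPPPPP"
  byte 5: read out[5]='P', append. Buffer now: "HPPPPPP"

Answer: PPPPP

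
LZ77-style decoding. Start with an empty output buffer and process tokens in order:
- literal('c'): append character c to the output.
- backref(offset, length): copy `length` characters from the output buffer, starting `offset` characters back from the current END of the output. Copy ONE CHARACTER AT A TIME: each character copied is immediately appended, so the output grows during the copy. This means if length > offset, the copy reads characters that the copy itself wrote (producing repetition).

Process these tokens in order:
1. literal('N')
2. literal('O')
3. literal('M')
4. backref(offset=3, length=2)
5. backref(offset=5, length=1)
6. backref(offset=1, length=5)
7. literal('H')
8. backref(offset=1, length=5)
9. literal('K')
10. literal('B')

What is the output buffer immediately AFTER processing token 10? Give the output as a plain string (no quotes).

Answer: NOMNONNNNNNHHHHHHKB

Derivation:
Token 1: literal('N'). Output: "N"
Token 2: literal('O'). Output: "NO"
Token 3: literal('M'). Output: "NOM"
Token 4: backref(off=3, len=2). Copied 'NO' from pos 0. Output: "NOMNO"
Token 5: backref(off=5, len=1). Copied 'N' from pos 0. Output: "NOMNON"
Token 6: backref(off=1, len=5) (overlapping!). Copied 'NNNNN' from pos 5. Output: "NOMNONNNNNN"
Token 7: literal('H'). Output: "NOMNONNNNNNH"
Token 8: backref(off=1, len=5) (overlapping!). Copied 'HHHHH' from pos 11. Output: "NOMNONNNNNNHHHHHH"
Token 9: literal('K'). Output: "NOMNONNNNNNHHHHHHK"
Token 10: literal('B'). Output: "NOMNONNNNNNHHHHHHKB"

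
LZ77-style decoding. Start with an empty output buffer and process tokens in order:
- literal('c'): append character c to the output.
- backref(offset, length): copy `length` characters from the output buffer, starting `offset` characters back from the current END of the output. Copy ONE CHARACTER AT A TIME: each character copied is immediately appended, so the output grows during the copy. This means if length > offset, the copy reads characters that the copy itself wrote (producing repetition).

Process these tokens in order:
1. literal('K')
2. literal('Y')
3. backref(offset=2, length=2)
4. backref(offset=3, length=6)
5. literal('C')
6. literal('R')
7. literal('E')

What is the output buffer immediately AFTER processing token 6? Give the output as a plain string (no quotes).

Answer: KYKYYKYYKYCR

Derivation:
Token 1: literal('K'). Output: "K"
Token 2: literal('Y'). Output: "KY"
Token 3: backref(off=2, len=2). Copied 'KY' from pos 0. Output: "KYKY"
Token 4: backref(off=3, len=6) (overlapping!). Copied 'YKYYKY' from pos 1. Output: "KYKYYKYYKY"
Token 5: literal('C'). Output: "KYKYYKYYKYC"
Token 6: literal('R'). Output: "KYKYYKYYKYCR"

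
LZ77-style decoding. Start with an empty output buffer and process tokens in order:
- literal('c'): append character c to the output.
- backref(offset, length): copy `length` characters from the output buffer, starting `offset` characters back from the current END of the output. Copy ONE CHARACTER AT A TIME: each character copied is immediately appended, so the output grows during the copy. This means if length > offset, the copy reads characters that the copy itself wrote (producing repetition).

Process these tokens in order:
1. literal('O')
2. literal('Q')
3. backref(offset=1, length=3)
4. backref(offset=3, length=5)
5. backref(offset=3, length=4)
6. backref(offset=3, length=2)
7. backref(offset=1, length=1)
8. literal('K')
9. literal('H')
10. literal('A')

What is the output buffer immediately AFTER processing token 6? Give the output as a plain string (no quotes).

Answer: OQQQQQQQQQQQQQQQ

Derivation:
Token 1: literal('O'). Output: "O"
Token 2: literal('Q'). Output: "OQ"
Token 3: backref(off=1, len=3) (overlapping!). Copied 'QQQ' from pos 1. Output: "OQQQQ"
Token 4: backref(off=3, len=5) (overlapping!). Copied 'QQQQQ' from pos 2. Output: "OQQQQQQQQQ"
Token 5: backref(off=3, len=4) (overlapping!). Copied 'QQQQ' from pos 7. Output: "OQQQQQQQQQQQQQ"
Token 6: backref(off=3, len=2). Copied 'QQ' from pos 11. Output: "OQQQQQQQQQQQQQQQ"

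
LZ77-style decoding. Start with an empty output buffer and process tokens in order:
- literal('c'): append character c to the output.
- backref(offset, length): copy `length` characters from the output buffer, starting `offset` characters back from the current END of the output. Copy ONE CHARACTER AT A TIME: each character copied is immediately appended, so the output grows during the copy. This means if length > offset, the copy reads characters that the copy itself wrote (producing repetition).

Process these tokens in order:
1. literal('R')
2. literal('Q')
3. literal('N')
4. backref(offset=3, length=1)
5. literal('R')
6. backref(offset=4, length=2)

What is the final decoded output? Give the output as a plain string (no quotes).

Answer: RQNRRQN

Derivation:
Token 1: literal('R'). Output: "R"
Token 2: literal('Q'). Output: "RQ"
Token 3: literal('N'). Output: "RQN"
Token 4: backref(off=3, len=1). Copied 'R' from pos 0. Output: "RQNR"
Token 5: literal('R'). Output: "RQNRR"
Token 6: backref(off=4, len=2). Copied 'QN' from pos 1. Output: "RQNRRQN"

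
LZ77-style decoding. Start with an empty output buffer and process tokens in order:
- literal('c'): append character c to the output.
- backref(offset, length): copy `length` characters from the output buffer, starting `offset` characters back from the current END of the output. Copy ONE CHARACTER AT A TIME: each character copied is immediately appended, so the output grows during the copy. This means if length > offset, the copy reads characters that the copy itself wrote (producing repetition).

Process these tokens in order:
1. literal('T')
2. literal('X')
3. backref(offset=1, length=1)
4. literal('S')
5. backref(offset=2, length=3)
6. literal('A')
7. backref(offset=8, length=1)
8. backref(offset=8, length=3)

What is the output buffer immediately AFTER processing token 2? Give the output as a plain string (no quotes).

Token 1: literal('T'). Output: "T"
Token 2: literal('X'). Output: "TX"

Answer: TX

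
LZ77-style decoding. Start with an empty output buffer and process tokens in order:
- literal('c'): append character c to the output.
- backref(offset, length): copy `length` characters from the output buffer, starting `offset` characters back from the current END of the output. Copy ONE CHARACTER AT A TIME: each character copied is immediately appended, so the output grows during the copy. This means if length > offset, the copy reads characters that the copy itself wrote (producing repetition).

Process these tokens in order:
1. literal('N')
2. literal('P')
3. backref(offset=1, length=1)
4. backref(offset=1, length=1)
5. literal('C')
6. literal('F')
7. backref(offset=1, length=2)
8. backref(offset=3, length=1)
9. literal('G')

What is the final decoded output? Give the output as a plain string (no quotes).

Token 1: literal('N'). Output: "N"
Token 2: literal('P'). Output: "NP"
Token 3: backref(off=1, len=1). Copied 'P' from pos 1. Output: "NPP"
Token 4: backref(off=1, len=1). Copied 'P' from pos 2. Output: "NPPP"
Token 5: literal('C'). Output: "NPPPC"
Token 6: literal('F'). Output: "NPPPCF"
Token 7: backref(off=1, len=2) (overlapping!). Copied 'FF' from pos 5. Output: "NPPPCFFF"
Token 8: backref(off=3, len=1). Copied 'F' from pos 5. Output: "NPPPCFFFF"
Token 9: literal('G'). Output: "NPPPCFFFFG"

Answer: NPPPCFFFFG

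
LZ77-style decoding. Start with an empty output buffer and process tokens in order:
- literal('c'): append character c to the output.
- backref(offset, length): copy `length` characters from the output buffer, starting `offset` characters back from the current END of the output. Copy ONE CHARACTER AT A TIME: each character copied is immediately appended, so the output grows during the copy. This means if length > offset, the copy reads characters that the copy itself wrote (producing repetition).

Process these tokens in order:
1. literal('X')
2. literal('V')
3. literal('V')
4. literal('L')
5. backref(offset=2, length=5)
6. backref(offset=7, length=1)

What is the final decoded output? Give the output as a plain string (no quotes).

Answer: XVVLVLVLVV

Derivation:
Token 1: literal('X'). Output: "X"
Token 2: literal('V'). Output: "XV"
Token 3: literal('V'). Output: "XVV"
Token 4: literal('L'). Output: "XVVL"
Token 5: backref(off=2, len=5) (overlapping!). Copied 'VLVLV' from pos 2. Output: "XVVLVLVLV"
Token 6: backref(off=7, len=1). Copied 'V' from pos 2. Output: "XVVLVLVLVV"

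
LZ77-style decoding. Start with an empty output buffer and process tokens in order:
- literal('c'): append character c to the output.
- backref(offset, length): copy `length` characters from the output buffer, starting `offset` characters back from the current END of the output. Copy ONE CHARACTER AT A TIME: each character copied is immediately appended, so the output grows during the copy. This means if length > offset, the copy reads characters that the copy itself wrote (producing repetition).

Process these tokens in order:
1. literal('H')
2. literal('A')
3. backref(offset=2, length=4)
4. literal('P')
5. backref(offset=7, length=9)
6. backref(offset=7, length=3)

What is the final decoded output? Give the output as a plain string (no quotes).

Answer: HAHAHAPHAHAHAPHAHAH

Derivation:
Token 1: literal('H'). Output: "H"
Token 2: literal('A'). Output: "HA"
Token 3: backref(off=2, len=4) (overlapping!). Copied 'HAHA' from pos 0. Output: "HAHAHA"
Token 4: literal('P'). Output: "HAHAHAP"
Token 5: backref(off=7, len=9) (overlapping!). Copied 'HAHAHAPHA' from pos 0. Output: "HAHAHAPHAHAHAPHA"
Token 6: backref(off=7, len=3). Copied 'HAH' from pos 9. Output: "HAHAHAPHAHAHAPHAHAH"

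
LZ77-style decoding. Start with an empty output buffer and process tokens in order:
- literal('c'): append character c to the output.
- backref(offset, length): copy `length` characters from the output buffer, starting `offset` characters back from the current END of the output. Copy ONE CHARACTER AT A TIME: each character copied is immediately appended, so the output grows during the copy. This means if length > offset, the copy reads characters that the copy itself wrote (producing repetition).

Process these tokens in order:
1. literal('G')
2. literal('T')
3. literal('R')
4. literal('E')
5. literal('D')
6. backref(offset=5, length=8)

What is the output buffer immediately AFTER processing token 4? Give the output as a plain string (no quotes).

Answer: GTRE

Derivation:
Token 1: literal('G'). Output: "G"
Token 2: literal('T'). Output: "GT"
Token 3: literal('R'). Output: "GTR"
Token 4: literal('E'). Output: "GTRE"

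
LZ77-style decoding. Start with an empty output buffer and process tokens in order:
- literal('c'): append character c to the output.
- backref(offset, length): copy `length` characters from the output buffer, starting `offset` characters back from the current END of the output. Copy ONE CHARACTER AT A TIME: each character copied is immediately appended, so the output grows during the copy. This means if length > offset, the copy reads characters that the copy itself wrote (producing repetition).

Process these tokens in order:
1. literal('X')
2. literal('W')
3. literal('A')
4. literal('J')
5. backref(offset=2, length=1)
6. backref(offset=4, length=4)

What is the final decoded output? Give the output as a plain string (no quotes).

Token 1: literal('X'). Output: "X"
Token 2: literal('W'). Output: "XW"
Token 3: literal('A'). Output: "XWA"
Token 4: literal('J'). Output: "XWAJ"
Token 5: backref(off=2, len=1). Copied 'A' from pos 2. Output: "XWAJA"
Token 6: backref(off=4, len=4). Copied 'WAJA' from pos 1. Output: "XWAJAWAJA"

Answer: XWAJAWAJA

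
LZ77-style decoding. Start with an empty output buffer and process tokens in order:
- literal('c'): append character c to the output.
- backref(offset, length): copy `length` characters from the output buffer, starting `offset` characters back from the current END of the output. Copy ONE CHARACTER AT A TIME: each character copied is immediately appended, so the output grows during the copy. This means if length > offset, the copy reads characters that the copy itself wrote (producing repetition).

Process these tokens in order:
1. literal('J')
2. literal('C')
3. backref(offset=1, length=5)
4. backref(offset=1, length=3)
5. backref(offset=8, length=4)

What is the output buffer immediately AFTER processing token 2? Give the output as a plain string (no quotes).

Answer: JC

Derivation:
Token 1: literal('J'). Output: "J"
Token 2: literal('C'). Output: "JC"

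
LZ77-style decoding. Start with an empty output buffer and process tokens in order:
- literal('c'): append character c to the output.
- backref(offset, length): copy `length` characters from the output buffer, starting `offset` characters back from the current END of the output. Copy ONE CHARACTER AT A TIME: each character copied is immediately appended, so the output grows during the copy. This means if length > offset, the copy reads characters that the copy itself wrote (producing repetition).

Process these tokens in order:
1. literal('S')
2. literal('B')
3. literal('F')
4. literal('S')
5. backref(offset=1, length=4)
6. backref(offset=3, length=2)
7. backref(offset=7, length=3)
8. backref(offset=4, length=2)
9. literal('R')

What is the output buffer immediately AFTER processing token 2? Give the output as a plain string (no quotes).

Token 1: literal('S'). Output: "S"
Token 2: literal('B'). Output: "SB"

Answer: SB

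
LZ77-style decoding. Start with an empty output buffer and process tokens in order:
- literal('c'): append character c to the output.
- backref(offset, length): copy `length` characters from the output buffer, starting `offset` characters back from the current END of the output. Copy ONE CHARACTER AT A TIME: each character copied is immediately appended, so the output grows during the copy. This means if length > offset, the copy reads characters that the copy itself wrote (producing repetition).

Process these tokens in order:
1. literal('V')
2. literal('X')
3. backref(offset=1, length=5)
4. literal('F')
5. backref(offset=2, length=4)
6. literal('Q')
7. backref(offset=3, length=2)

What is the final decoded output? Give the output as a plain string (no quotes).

Answer: VXXXXXXFXFXFQXF

Derivation:
Token 1: literal('V'). Output: "V"
Token 2: literal('X'). Output: "VX"
Token 3: backref(off=1, len=5) (overlapping!). Copied 'XXXXX' from pos 1. Output: "VXXXXXX"
Token 4: literal('F'). Output: "VXXXXXXF"
Token 5: backref(off=2, len=4) (overlapping!). Copied 'XFXF' from pos 6. Output: "VXXXXXXFXFXF"
Token 6: literal('Q'). Output: "VXXXXXXFXFXFQ"
Token 7: backref(off=3, len=2). Copied 'XF' from pos 10. Output: "VXXXXXXFXFXFQXF"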